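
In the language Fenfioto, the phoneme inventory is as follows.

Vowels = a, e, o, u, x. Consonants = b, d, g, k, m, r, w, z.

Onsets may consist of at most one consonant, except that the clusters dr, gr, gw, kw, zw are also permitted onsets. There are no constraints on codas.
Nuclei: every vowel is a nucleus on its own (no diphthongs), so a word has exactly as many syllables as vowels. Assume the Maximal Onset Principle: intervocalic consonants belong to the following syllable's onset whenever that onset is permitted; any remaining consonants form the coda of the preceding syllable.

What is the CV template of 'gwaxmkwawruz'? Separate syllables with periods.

CCV.VC.CCVC.CVC

The vowels are a, x, a, u — 4 nuclei, so 4 syllables.
σ1/σ2 boundary: no consonants, so the boundary falls immediately after /a/.
σ2/σ3 boundary: cluster /mkw/ — the longest permitted-onset suffix is /kw/; onset = /kw/, preceding coda = /m/.
σ3/σ4 boundary: cluster /wr/ — the longest permitted-onset suffix is /r/; onset = /r/, preceding coda = /w/.
So the parse is gwa.xm.kwaw.ruz.
Mapping each syllable to C/V: /gwa/ → CCV, /xm/ → VC, /kwaw/ → CCVC, /ruz/ → CVC.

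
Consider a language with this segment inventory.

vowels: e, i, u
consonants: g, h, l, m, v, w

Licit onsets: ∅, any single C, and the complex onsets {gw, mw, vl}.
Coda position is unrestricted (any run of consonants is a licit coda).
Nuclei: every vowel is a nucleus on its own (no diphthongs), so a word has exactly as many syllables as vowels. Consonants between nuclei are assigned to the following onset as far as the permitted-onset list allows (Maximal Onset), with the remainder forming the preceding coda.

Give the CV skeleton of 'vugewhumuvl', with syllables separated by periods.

Nuclei (vowels): u, e, u, u → 4 syllables.
V1 /u/ – V2 /e/: /g/ → onset of the next syllable (single consonants are always licit onsets).
V2 /e/ – V3 /u/: /wh/ splits as /w/ + /h/ (/h/ is the longest suffix that is a licit onset).
V3 /u/ – V4 /u/: /m/ is a single consonant, so it becomes the next onset.
Putting it together: vu.gew.hu.muvl.
Mapping each syllable to C/V: /vu/ → CV, /gew/ → CVC, /hu/ → CV, /muvl/ → CVCC.

CV.CVC.CV.CVCC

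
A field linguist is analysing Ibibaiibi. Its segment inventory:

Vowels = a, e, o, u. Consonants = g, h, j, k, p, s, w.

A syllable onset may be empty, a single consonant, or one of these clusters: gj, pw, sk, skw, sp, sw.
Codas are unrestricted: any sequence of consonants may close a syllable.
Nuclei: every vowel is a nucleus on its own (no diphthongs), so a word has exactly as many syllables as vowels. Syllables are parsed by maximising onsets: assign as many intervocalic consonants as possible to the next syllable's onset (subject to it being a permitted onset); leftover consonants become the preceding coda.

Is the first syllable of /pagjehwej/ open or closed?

Vowels present: a, e, e; each is a nucleus, giving 3 syllables.
σ1/σ2 boundary: /gj/ is a licit onset in full, so it all attaches to the next syllable.
σ2/σ3 boundary: cluster /hw/ — the longest permitted-onset suffix is /w/; onset = /w/, preceding coda = /h/.
So the parse is pa.gjeh.wej.
Syllable 1 is /pa/; it ends in its nucleus with no coda, so it is open.

open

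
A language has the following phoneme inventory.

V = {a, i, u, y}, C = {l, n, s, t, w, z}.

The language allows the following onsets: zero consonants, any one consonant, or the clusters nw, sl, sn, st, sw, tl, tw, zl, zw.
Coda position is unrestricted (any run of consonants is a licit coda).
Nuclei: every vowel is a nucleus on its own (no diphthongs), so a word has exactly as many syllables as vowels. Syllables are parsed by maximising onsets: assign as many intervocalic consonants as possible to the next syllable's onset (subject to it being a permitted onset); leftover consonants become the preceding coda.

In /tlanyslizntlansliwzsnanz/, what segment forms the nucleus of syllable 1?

a

Nuclei (vowels): a, y, i, a, i, a → 6 syllables.
The first nucleus (vowel 1 from the left) is /a/.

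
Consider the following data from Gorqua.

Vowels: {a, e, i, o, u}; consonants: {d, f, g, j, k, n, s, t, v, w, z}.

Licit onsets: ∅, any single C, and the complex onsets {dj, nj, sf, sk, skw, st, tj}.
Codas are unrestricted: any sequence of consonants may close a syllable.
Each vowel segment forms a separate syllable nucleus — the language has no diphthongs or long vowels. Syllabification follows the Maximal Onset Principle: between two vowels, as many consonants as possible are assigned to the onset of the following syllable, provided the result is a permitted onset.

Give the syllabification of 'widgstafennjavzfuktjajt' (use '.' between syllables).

widg.sta.fen.njavz.fuk.tjajt

The vowels are i, a, e, a, u, a — 6 nuclei, so 6 syllables.
Between /i/ (V1) and /a/ (V2): /dgst/ — longest licit onset from the right is /st/, leaving /dg/ as coda.
Between /a/ (V2) and /e/ (V3): /f/ is a single consonant, so it becomes the next onset.
Between /e/ (V3) and /a/ (V4): cluster /nnj/ — the longest permitted-onset suffix is /nj/; onset = /nj/, preceding coda = /n/.
Between /a/ (V4) and /u/ (V5): /vzf/ — longest licit onset from the right is /f/, leaving /vz/ as coda.
Between /u/ (V5) and /a/ (V6): cluster /ktj/ — the longest permitted-onset suffix is /tj/; onset = /tj/, preceding coda = /k/.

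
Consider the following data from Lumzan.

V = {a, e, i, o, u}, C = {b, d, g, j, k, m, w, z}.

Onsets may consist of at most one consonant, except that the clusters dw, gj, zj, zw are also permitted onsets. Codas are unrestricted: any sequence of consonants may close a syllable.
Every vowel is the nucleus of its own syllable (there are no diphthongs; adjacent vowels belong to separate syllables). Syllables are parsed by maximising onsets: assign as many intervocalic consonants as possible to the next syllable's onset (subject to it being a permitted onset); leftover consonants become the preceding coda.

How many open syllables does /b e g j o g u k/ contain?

The vowels are e, o, u — 3 nuclei, so 3 syllables.
Between /e/ (V1) and /o/ (V2): /gj/ is a licit onset in full, so it all attaches to the next syllable.
Between /o/ (V2) and /u/ (V3): /g/ is a single consonant, so it becomes the next onset.
Putting it together: be.gjo.guk.
Classifying each syllable: /be/ (open), /gjo/ (open), /guk/ (closed).
Open syllables: 2.

2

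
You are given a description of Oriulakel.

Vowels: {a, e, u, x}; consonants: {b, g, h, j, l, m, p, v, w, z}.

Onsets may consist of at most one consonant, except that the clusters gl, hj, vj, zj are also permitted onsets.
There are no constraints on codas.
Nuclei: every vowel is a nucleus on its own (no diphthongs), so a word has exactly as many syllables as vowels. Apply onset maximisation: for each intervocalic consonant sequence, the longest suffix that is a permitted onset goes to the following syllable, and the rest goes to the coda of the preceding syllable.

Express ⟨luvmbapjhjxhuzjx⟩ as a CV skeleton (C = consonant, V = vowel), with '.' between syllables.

Nuclei (vowels): u, a, x, u, x → 5 syllables.
V1 /u/ – V2 /a/: /vmb/; trying suffixes from longest down, /b/ is the first permitted one, so coda /vm/ | onset /b/.
V2 /a/ – V3 /x/: /pjhj/ splits as /pj/ + /hj/ (/hj/ is the longest suffix that is a licit onset).
V3 /x/ – V4 /u/: just /h/ — single C goes to the following onset.
V4 /u/ – V5 /x/: /zj/ is a licit onset in full, so it all attaches to the next syllable.
Result: luvm.bapj.hjx.hu.zjx.
Mapping each syllable to C/V: /luvm/ → CVCC, /bapj/ → CVCC, /hjx/ → CCV, /hu/ → CV, /zjx/ → CCV.

CVCC.CVCC.CCV.CV.CCV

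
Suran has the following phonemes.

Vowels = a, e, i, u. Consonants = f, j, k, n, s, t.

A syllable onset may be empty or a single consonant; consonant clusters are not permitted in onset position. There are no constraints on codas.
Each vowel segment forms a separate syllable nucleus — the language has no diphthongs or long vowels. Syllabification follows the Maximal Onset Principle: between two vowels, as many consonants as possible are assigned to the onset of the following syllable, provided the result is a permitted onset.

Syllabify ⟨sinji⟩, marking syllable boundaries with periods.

sin.ji

Nuclei (vowels): i, i → 2 syllables.
Between /i/ (V1) and /i/ (V2): /nj/ splits as /n/ + /j/ (/j/ is the longest suffix that is a licit onset).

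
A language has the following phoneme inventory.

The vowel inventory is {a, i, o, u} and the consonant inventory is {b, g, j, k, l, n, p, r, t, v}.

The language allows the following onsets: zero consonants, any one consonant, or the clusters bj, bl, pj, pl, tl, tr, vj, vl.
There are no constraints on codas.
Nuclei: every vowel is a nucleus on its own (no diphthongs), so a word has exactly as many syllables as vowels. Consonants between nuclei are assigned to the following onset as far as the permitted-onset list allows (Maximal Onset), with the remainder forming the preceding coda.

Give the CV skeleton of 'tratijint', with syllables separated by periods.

Nuclei (vowels): a, i, i → 3 syllables.
σ1/σ2 boundary: /t/ → onset of the next syllable (single consonants are always licit onsets).
σ2/σ3 boundary: /j/ is a single consonant, so it becomes the next onset.
Putting it together: tra.ti.jint.
Mapping each syllable to C/V: /tra/ → CCV, /ti/ → CV, /jint/ → CVCC.

CCV.CV.CVCC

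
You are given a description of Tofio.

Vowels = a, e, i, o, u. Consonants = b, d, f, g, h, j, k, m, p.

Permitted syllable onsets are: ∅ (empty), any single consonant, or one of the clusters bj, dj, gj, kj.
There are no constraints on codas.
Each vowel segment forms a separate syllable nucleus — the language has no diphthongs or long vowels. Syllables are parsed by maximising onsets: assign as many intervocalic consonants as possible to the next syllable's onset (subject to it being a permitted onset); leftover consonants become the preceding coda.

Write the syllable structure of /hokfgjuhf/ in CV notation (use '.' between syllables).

Nuclei (vowels): o, u → 2 syllables.
/o…u/ gap (V1→V2): /kfgj/; trying suffixes from longest down, /gj/ is the first permitted one, so coda /kf/ | onset /gj/.
Putting it together: hokf.gjuhf.
Mapping each syllable to C/V: /hokf/ → CVCC, /gjuhf/ → CCVCC.

CVCC.CCVCC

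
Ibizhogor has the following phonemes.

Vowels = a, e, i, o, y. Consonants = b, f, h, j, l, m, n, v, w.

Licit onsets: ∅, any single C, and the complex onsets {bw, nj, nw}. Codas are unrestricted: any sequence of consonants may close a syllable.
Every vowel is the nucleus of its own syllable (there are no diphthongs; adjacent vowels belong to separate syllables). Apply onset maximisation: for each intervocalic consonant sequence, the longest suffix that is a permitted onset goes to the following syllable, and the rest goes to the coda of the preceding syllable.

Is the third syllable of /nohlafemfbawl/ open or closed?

Nuclei (vowels): o, a, e, a → 4 syllables.
V1 /o/ – V2 /a/: /hl/; trying suffixes from longest down, /l/ is the first permitted one, so coda /h/ | onset /l/.
V2 /a/ – V3 /e/: /f/ → onset of the next syllable (single consonants are always licit onsets).
V3 /e/ – V4 /a/: cluster /mfb/ — the longest permitted-onset suffix is /b/; onset = /b/, preceding coda = /mf/.
Putting it together: noh.la.femf.bawl.
Syllable 3 is /femf/ with coda /mf/, so it is closed.

closed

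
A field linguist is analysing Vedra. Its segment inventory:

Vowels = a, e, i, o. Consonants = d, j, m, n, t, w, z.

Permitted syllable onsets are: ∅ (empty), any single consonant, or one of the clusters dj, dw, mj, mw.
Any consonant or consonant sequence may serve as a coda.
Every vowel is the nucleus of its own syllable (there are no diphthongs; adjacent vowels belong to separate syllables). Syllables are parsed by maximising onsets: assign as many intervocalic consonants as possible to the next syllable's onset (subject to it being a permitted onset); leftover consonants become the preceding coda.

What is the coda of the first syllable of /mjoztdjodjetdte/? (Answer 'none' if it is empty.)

zt

Vowels present: o, o, e, e; each is a nucleus, giving 4 syllables.
Between /o/ (V1) and /o/ (V2): /ztdj/ — longest licit onset from the right is /dj/, leaving /zt/ as coda.
Between /o/ (V2) and /e/ (V3): /dj/ is a licit onset in full, so it all attaches to the next syllable.
Between /e/ (V3) and /e/ (V4): /tdt/; trying suffixes from longest down, /t/ is the first permitted one, so coda /td/ | onset /t/.
So the parse is mjozt.djo.djetd.te.
Syllable 1 is /mjozt/: onset /mj/, nucleus /o/, coda /zt/.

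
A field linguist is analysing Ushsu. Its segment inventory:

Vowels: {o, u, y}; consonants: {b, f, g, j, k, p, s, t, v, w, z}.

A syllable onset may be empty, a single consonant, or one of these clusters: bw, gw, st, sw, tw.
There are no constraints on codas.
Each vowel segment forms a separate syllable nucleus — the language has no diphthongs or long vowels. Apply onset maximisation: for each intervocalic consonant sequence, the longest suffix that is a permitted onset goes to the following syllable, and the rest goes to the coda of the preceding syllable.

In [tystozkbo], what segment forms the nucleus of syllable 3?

o

The vowels are y, o, o — 3 nuclei, so 3 syllables.
The third nucleus (vowel 3 from the left) is /o/.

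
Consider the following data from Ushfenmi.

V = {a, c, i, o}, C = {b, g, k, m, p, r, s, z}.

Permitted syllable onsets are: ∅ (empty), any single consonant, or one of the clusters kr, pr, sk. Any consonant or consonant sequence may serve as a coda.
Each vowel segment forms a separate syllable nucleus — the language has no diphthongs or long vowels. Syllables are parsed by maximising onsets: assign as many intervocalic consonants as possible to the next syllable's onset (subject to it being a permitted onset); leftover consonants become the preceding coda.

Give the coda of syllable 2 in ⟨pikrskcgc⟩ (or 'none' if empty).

none

Vowels present: i, c, c; each is a nucleus, giving 3 syllables.
V1 /i/ – V2 /c/: /krsk/; trying suffixes from longest down, /sk/ is the first permitted one, so coda /kr/ | onset /sk/.
V2 /c/ – V3 /c/: just /g/ — single C goes to the following onset.
Result: pikr.skc.gc.
Syllable 2 is /skc/: onset /sk/, nucleus /c/, coda ∅.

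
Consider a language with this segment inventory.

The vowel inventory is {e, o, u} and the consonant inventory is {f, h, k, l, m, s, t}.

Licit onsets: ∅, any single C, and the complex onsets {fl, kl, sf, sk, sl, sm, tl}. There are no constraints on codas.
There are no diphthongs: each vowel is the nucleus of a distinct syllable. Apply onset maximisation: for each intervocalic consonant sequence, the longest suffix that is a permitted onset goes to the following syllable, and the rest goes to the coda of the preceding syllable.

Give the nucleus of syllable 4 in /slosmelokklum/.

Vowels present: o, e, o, u; each is a nucleus, giving 4 syllables.
The fourth nucleus (vowel 4 from the left) is /u/.

u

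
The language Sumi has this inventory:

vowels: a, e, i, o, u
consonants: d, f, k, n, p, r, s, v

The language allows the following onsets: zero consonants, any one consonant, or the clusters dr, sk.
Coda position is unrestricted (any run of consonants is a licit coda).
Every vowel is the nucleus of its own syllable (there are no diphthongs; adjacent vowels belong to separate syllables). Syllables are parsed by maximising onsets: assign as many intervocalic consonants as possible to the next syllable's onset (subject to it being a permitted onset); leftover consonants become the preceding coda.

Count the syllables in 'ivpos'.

2

Vowels present: i, o; each is a nucleus, giving 2 syllables.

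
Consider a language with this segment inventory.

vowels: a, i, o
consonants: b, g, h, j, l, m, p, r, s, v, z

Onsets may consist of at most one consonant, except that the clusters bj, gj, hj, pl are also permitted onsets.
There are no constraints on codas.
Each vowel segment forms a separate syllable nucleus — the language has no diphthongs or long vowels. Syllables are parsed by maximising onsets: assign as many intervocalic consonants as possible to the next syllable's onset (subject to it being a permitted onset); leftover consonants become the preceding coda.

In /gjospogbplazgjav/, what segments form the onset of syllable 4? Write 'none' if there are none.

Nuclei (vowels): o, o, a, a → 4 syllables.
V1 /o/ – V2 /o/: /sp/ splits as /s/ + /p/ (/p/ is the longest suffix that is a licit onset).
V2 /o/ – V3 /a/: /gbpl/ — longest licit onset from the right is /pl/, leaving /gb/ as coda.
V3 /a/ – V4 /a/: /zgj/ — longest licit onset from the right is /gj/, leaving /z/ as coda.
Putting it together: gjos.pogb.plaz.gjav.
Syllable 4 is /gjav/: onset /gj/, nucleus /a/, coda /v/.

gj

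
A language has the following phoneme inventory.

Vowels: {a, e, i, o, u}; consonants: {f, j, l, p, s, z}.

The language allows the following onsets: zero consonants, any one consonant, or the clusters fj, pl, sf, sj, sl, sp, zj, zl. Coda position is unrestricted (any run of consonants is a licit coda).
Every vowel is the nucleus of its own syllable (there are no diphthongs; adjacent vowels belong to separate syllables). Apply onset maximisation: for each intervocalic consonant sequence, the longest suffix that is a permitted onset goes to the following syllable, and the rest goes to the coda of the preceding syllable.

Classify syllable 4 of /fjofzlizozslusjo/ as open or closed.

open

The vowels are o, i, o, u, o — 5 nuclei, so 5 syllables.
Between /o/ (V1) and /i/ (V2): /fzl/ — longest licit onset from the right is /zl/, leaving /f/ as coda.
Between /i/ (V2) and /o/ (V3): /z/ → onset of the next syllable (single consonants are always licit onsets).
Between /o/ (V3) and /u/ (V4): /zsl/ — longest licit onset from the right is /sl/, leaving /z/ as coda.
Between /u/ (V4) and /o/ (V5): /sj/ is a licit onset in full, so it all attaches to the next syllable.
So the parse is fjof.zli.zoz.slu.sjo.
Syllable 4 is /slu/; it ends in its nucleus with no coda, so it is open.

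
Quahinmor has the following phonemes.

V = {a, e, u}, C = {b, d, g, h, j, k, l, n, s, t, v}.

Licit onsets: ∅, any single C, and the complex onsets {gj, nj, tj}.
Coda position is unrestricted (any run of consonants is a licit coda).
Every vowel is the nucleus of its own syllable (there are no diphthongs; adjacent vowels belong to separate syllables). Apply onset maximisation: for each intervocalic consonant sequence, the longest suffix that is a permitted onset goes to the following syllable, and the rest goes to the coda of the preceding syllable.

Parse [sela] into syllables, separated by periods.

se.la

The vowels are e, a — 2 nuclei, so 2 syllables.
σ1/σ2 boundary: /l/ is a single consonant, so it becomes the next onset.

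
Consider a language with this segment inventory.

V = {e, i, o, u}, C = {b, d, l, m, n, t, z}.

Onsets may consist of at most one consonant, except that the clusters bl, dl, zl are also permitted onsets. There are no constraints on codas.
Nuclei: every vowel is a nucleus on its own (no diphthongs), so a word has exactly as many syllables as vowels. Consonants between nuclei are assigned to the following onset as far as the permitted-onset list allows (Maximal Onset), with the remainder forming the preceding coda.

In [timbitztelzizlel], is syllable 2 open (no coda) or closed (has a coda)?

Vowels present: i, i, e, i, e; each is a nucleus, giving 5 syllables.
V1 /i/ – V2 /i/: /mb/ — longest licit onset from the right is /b/, leaving /m/ as coda.
V2 /i/ – V3 /e/: /tzt/ — longest licit onset from the right is /t/, leaving /tz/ as coda.
V3 /e/ – V4 /i/: cluster /lz/ — the longest permitted-onset suffix is /z/; onset = /z/, preceding coda = /l/.
V4 /i/ – V5 /e/: /zl/ is a licit onset in full, so it all attaches to the next syllable.
Result: tim.bitz.tel.zi.zlel.
Syllable 2 is /bitz/ with coda /tz/, so it is closed.

closed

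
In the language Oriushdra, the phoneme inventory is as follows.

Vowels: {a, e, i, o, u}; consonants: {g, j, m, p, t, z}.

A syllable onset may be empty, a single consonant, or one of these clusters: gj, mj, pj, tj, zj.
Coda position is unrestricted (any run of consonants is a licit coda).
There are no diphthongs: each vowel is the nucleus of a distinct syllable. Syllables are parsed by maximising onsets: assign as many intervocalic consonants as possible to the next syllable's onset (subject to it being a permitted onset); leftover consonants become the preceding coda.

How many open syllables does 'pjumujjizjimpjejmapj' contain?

2

Vowels present: u, u, i, i, e, a; each is a nucleus, giving 6 syllables.
V1 /u/ – V2 /u/: /m/ is a single consonant, so it becomes the next onset.
V2 /u/ – V3 /i/: /jj/ splits as /j/ + /j/ (/j/ is the longest suffix that is a licit onset).
V3 /i/ – V4 /i/: /zj/ — entire cluster is a permitted onset → onset /zj/, coda ∅.
V4 /i/ – V5 /e/: cluster /mpj/ — the longest permitted-onset suffix is /pj/; onset = /pj/, preceding coda = /m/.
V5 /e/ – V6 /a/: /jm/ splits as /j/ + /m/ (/m/ is the longest suffix that is a licit onset).
Syllabification: pju.muj.ji.zjim.pjej.mapj.
Classifying each syllable: /pju/ (open), /muj/ (closed), /ji/ (open), /zjim/ (closed), /pjej/ (closed), /mapj/ (closed).
Open syllables: 2.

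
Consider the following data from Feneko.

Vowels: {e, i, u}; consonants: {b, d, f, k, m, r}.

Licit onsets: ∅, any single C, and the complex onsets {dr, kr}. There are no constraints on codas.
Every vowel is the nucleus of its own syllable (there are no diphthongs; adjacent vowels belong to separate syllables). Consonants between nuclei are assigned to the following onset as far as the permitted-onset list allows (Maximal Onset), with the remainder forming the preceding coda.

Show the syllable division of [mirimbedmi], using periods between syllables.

Vowels present: i, i, e, i; each is a nucleus, giving 4 syllables.
σ1/σ2 boundary: just /r/ — single C goes to the following onset.
σ2/σ3 boundary: /mb/ — longest licit onset from the right is /b/, leaving /m/ as coda.
σ3/σ4 boundary: /dm/ — longest licit onset from the right is /m/, leaving /d/ as coda.

mi.rim.bed.mi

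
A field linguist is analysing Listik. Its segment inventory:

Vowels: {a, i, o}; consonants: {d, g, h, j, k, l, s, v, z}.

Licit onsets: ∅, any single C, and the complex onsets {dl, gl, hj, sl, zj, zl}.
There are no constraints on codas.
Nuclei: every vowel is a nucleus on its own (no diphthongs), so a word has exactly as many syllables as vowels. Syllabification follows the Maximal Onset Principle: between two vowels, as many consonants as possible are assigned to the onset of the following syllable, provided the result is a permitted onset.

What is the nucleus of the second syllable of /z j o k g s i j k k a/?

Nuclei (vowels): o, i, a → 3 syllables.
The second nucleus (vowel 2 from the left) is /i/.

i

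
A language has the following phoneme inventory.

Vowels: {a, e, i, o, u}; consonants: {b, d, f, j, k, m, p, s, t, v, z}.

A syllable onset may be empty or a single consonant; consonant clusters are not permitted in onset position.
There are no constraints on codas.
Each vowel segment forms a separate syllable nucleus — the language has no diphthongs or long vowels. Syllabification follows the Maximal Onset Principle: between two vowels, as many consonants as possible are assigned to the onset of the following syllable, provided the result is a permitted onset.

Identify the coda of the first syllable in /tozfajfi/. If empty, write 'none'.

z

The vowels are o, a, i — 3 nuclei, so 3 syllables.
/o…a/ gap (V1→V2): /zf/; trying suffixes from longest down, /f/ is the first permitted one, so coda /z/ | onset /f/.
/a…i/ gap (V2→V3): /jf/ splits as /j/ + /f/ (/f/ is the longest suffix that is a licit onset).
Result: toz.faj.fi.
Syllable 1 is /toz/: onset /t/, nucleus /o/, coda /z/.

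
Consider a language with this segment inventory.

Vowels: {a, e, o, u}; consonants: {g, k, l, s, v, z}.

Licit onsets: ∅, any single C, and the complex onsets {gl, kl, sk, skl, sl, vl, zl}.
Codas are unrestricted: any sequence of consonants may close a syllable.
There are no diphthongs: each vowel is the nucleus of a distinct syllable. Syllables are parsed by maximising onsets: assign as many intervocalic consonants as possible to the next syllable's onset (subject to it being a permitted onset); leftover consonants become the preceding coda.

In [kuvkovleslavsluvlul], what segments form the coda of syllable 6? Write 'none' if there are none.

The vowels are u, o, e, a, u, u — 6 nuclei, so 6 syllables.
σ1/σ2 boundary: /vk/ splits as /v/ + /k/ (/k/ is the longest suffix that is a licit onset).
σ2/σ3 boundary: /vl/ is a licit onset in full, so it all attaches to the next syllable.
σ3/σ4 boundary: /sl/ — entire cluster is a permitted onset → onset /sl/, coda ∅.
σ4/σ5 boundary: /vsl/ — longest licit onset from the right is /sl/, leaving /v/ as coda.
σ5/σ6 boundary: cluster /vl/ — /vl/ is itself a permitted onset, so the whole cluster goes right; preceding coda = ∅.
Result: kuv.ko.vle.slav.slu.vlul.
Syllable 6 is /vlul/: onset /vl/, nucleus /u/, coda /l/.

l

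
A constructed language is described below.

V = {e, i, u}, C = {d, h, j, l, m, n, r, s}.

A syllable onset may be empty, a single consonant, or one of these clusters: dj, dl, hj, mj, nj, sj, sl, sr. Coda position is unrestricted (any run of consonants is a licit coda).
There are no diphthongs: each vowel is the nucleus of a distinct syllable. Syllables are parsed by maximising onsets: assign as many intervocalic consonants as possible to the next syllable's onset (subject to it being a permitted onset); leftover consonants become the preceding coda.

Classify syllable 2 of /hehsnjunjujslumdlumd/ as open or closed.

Nuclei (vowels): e, u, u, u, u → 5 syllables.
σ1/σ2 boundary: /hsnj/ splits as /hs/ + /nj/ (/nj/ is the longest suffix that is a licit onset).
σ2/σ3 boundary: /nj/ is a licit onset in full, so it all attaches to the next syllable.
σ3/σ4 boundary: /jsl/ — longest licit onset from the right is /sl/, leaving /j/ as coda.
σ4/σ5 boundary: cluster /mdl/ — the longest permitted-onset suffix is /dl/; onset = /dl/, preceding coda = /m/.
So the parse is hehs.nju.njuj.slum.dlumd.
Syllable 2 is /nju/; it ends in its nucleus with no coda, so it is open.

open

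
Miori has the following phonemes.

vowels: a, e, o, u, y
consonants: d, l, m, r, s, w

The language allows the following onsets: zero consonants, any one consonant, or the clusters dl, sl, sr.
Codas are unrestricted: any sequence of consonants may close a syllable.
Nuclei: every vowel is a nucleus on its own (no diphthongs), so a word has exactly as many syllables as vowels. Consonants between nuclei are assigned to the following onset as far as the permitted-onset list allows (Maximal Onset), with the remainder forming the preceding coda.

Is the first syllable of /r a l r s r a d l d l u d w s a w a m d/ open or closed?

Vowels present: a, a, u, a, a; each is a nucleus, giving 5 syllables.
/a…a/ gap (V1→V2): cluster /lrsr/ — the longest permitted-onset suffix is /sr/; onset = /sr/, preceding coda = /lr/.
/a…u/ gap (V2→V3): /dldl/; trying suffixes from longest down, /dl/ is the first permitted one, so coda /dl/ | onset /dl/.
/u…a/ gap (V3→V4): /dws/; trying suffixes from longest down, /s/ is the first permitted one, so coda /dw/ | onset /s/.
/a…a/ gap (V4→V5): /w/ → onset of the next syllable (single consonants are always licit onsets).
Putting it together: ralr.sradl.dludw.sa.wamd.
Syllable 1 is /ralr/ with coda /lr/, so it is closed.

closed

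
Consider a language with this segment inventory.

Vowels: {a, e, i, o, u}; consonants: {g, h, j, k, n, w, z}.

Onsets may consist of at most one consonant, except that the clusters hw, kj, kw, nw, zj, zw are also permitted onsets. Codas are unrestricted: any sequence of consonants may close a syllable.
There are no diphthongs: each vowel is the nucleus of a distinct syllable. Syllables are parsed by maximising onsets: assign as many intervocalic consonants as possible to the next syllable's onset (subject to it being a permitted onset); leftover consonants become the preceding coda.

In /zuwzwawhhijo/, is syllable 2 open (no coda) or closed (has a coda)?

Vowels present: u, a, i, o; each is a nucleus, giving 4 syllables.
/u…a/ gap (V1→V2): /wzw/ splits as /w/ + /zw/ (/zw/ is the longest suffix that is a licit onset).
/a…i/ gap (V2→V3): /whh/ — longest licit onset from the right is /h/, leaving /wh/ as coda.
/i…o/ gap (V3→V4): /j/ → onset of the next syllable (single consonants are always licit onsets).
Result: zuw.zwawh.hi.jo.
Syllable 2 is /zwawh/ with coda /wh/, so it is closed.

closed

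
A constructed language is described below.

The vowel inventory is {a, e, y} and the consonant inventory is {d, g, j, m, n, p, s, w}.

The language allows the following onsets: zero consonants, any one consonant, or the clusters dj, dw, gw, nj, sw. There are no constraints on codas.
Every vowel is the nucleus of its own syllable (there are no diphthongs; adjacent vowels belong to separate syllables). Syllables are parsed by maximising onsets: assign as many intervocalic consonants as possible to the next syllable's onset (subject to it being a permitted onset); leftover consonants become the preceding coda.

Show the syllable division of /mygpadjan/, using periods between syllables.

Vowels present: y, a, a; each is a nucleus, giving 3 syllables.
Between /y/ (V1) and /a/ (V2): /gp/ — longest licit onset from the right is /p/, leaving /g/ as coda.
Between /a/ (V2) and /a/ (V3): cluster /dj/ — /dj/ is itself a permitted onset, so the whole cluster goes right; preceding coda = ∅.

myg.pa.djan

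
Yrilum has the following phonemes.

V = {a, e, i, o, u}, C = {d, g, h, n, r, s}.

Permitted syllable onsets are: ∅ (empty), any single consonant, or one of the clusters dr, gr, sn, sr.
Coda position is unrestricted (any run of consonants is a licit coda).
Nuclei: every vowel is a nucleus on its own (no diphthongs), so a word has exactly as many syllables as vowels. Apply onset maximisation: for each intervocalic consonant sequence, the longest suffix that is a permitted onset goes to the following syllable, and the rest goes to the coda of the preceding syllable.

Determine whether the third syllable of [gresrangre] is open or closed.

open

Nuclei (vowels): e, a, e → 3 syllables.
σ1/σ2 boundary: /sr/ — entire cluster is a permitted onset → onset /sr/, coda ∅.
σ2/σ3 boundary: /ngr/ — longest licit onset from the right is /gr/, leaving /n/ as coda.
Result: gre.sran.gre.
Syllable 3 is /gre/; it ends in its nucleus with no coda, so it is open.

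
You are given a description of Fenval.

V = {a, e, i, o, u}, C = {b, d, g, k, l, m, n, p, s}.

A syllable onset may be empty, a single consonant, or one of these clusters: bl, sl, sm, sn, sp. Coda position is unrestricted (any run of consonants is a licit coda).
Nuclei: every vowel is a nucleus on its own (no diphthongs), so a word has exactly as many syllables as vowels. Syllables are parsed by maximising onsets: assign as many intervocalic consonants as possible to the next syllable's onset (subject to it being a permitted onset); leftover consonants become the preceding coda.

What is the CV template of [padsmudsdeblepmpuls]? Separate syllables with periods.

Vowels present: a, u, e, e, u; each is a nucleus, giving 5 syllables.
Between /a/ (V1) and /u/ (V2): /dsm/ — longest licit onset from the right is /sm/, leaving /d/ as coda.
Between /u/ (V2) and /e/ (V3): /dsd/; trying suffixes from longest down, /d/ is the first permitted one, so coda /ds/ | onset /d/.
Between /e/ (V3) and /e/ (V4): /bl/ — entire cluster is a permitted onset → onset /bl/, coda ∅.
Between /e/ (V4) and /u/ (V5): /pmp/ — longest licit onset from the right is /p/, leaving /pm/ as coda.
So the parse is pad.smuds.de.blepm.puls.
Mapping each syllable to C/V: /pad/ → CVC, /smuds/ → CCVCC, /de/ → CV, /blepm/ → CCVCC, /puls/ → CVCC.

CVC.CCVCC.CV.CCVCC.CVCC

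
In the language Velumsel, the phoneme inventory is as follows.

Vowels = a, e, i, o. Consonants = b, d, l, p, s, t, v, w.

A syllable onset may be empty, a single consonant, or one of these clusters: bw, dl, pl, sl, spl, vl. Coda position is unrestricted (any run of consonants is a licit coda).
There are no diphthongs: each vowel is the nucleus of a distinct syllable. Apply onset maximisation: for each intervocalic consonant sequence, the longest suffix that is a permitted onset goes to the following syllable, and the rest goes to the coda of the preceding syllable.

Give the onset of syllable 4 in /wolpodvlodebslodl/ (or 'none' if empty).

d

The vowels are o, o, o, e, o — 5 nuclei, so 5 syllables.
/o…o/ gap (V1→V2): /lp/; trying suffixes from longest down, /p/ is the first permitted one, so coda /l/ | onset /p/.
/o…o/ gap (V2→V3): /dvl/ splits as /d/ + /vl/ (/vl/ is the longest suffix that is a licit onset).
/o…e/ gap (V3→V4): /d/ is a single consonant, so it becomes the next onset.
/e…o/ gap (V4→V5): cluster /bsl/ — the longest permitted-onset suffix is /sl/; onset = /sl/, preceding coda = /b/.
So the parse is wol.pod.vlo.deb.slodl.
Syllable 4 is /deb/: onset /d/, nucleus /e/, coda /b/.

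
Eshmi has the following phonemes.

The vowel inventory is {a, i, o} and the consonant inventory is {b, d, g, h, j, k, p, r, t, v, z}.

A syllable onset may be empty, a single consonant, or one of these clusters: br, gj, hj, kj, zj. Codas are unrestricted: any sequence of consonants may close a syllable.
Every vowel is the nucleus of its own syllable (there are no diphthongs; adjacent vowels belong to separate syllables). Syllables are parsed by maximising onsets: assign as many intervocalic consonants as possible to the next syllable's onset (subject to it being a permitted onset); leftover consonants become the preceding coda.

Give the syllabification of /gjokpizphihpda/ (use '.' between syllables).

gjok.pizp.hihp.da

The vowels are o, i, i, a — 4 nuclei, so 4 syllables.
V1 /o/ – V2 /i/: cluster /kp/ — the longest permitted-onset suffix is /p/; onset = /p/, preceding coda = /k/.
V2 /i/ – V3 /i/: /zph/ — longest licit onset from the right is /h/, leaving /zp/ as coda.
V3 /i/ – V4 /a/: /hpd/; trying suffixes from longest down, /d/ is the first permitted one, so coda /hp/ | onset /d/.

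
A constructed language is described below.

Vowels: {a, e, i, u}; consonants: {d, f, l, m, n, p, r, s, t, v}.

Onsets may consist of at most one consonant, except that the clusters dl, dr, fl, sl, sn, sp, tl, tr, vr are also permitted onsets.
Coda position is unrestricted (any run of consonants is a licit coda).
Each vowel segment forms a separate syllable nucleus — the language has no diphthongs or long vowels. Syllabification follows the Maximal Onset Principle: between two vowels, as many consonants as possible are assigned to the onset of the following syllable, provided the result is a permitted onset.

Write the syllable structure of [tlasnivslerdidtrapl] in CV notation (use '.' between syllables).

Vowels present: a, i, e, i, a; each is a nucleus, giving 5 syllables.
/a…i/ gap (V1→V2): /sn/ is a licit onset in full, so it all attaches to the next syllable.
/i…e/ gap (V2→V3): /vsl/ splits as /v/ + /sl/ (/sl/ is the longest suffix that is a licit onset).
/e…i/ gap (V3→V4): cluster /rd/ — the longest permitted-onset suffix is /d/; onset = /d/, preceding coda = /r/.
/i…a/ gap (V4→V5): /dtr/ — longest licit onset from the right is /tr/, leaving /d/ as coda.
Result: tla.sniv.sler.did.trapl.
Mapping each syllable to C/V: /tla/ → CCV, /sniv/ → CCVC, /sler/ → CCVC, /did/ → CVC, /trapl/ → CCVCC.

CCV.CCVC.CCVC.CVC.CCVCC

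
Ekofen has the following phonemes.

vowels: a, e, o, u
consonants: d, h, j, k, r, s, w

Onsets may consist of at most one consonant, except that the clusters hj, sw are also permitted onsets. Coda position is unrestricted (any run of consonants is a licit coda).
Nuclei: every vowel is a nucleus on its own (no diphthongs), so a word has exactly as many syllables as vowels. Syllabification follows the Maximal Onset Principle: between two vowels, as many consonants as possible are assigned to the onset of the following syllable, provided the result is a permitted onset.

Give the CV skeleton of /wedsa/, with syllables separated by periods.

CVC.CV

Vowels present: e, a; each is a nucleus, giving 2 syllables.
V1 /e/ – V2 /a/: /ds/; trying suffixes from longest down, /s/ is the first permitted one, so coda /d/ | onset /s/.
Putting it together: wed.sa.
Mapping each syllable to C/V: /wed/ → CVC, /sa/ → CV.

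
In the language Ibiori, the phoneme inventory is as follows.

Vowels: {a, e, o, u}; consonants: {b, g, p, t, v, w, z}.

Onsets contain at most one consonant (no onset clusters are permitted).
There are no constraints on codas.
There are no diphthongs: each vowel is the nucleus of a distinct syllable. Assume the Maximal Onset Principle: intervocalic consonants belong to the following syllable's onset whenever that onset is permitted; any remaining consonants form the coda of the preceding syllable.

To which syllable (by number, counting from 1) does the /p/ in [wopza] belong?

1

Vowels present: o, a; each is a nucleus, giving 2 syllables.
Between /o/ (V1) and /a/ (V2): /pz/ — longest licit onset from the right is /z/, leaving /p/ as coda.
Putting it together: wop.za.
The /p/ is in the coda of syllable 1 (/wop/).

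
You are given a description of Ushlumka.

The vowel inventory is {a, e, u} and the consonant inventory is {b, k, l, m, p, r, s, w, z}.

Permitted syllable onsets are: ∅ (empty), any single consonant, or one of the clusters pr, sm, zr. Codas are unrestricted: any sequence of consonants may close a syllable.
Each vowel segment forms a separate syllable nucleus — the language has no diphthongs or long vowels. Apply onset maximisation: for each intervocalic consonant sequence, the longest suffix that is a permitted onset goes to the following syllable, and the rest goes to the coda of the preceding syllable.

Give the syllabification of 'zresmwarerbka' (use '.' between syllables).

zresm.wa.rerb.ka

Nuclei (vowels): e, a, e, a → 4 syllables.
Between /e/ (V1) and /a/ (V2): /smw/ — longest licit onset from the right is /w/, leaving /sm/ as coda.
Between /a/ (V2) and /e/ (V3): just /r/ — single C goes to the following onset.
Between /e/ (V3) and /a/ (V4): /rbk/ splits as /rb/ + /k/ (/k/ is the longest suffix that is a licit onset).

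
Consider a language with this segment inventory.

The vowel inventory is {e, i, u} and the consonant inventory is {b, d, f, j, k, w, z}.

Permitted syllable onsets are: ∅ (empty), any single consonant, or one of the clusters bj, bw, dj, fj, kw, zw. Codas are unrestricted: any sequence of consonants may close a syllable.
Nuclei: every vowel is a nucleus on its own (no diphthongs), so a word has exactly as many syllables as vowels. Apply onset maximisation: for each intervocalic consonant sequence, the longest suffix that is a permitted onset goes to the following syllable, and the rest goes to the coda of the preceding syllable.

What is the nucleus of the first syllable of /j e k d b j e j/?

e

Nuclei (vowels): e, e → 2 syllables.
The first nucleus (vowel 1 from the left) is /e/.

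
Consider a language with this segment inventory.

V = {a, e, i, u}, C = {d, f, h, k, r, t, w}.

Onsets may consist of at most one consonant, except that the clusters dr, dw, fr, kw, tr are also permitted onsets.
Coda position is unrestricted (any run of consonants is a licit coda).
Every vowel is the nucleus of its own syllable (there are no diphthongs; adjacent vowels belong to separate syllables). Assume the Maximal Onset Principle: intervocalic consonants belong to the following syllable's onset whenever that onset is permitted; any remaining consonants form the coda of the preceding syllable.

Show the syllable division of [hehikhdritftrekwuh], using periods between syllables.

Nuclei (vowels): e, i, i, e, u → 5 syllables.
Between /e/ (V1) and /i/ (V2): just /h/ — single C goes to the following onset.
Between /i/ (V2) and /i/ (V3): cluster /khdr/ — the longest permitted-onset suffix is /dr/; onset = /dr/, preceding coda = /kh/.
Between /i/ (V3) and /e/ (V4): /tftr/; trying suffixes from longest down, /tr/ is the first permitted one, so coda /tf/ | onset /tr/.
Between /e/ (V4) and /u/ (V5): cluster /kw/ — /kw/ is itself a permitted onset, so the whole cluster goes right; preceding coda = ∅.

he.hikh.dritf.tre.kwuh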